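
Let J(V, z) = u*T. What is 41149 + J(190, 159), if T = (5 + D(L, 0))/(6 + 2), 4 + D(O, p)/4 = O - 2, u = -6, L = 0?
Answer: 164653/4 ≈ 41163.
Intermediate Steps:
D(O, p) = -24 + 4*O (D(O, p) = -16 + 4*(O - 2) = -16 + 4*(-2 + O) = -16 + (-8 + 4*O) = -24 + 4*O)
T = -19/8 (T = (5 + (-24 + 4*0))/(6 + 2) = (5 + (-24 + 0))/8 = (5 - 24)*(⅛) = -19*⅛ = -19/8 ≈ -2.3750)
J(V, z) = 57/4 (J(V, z) = -6*(-19/8) = 57/4)
41149 + J(190, 159) = 41149 + 57/4 = 164653/4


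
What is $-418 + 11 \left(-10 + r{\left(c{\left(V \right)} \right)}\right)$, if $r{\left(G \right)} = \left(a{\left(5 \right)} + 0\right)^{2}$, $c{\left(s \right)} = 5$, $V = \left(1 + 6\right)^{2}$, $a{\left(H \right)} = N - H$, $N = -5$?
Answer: $572$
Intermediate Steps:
$a{\left(H \right)} = -5 - H$
$V = 49$ ($V = 7^{2} = 49$)
$r{\left(G \right)} = 100$ ($r{\left(G \right)} = \left(\left(-5 - 5\right) + 0\right)^{2} = \left(-10 + 0\right)^{2} = \left(-10\right)^{2} = 100$)
$-418 + 11 \left(-10 + r{\left(c{\left(V \right)} \right)}\right) = -418 + 11 \left(-10 + 100\right) = -418 + 11 \cdot 90 = -418 + 990 = 572$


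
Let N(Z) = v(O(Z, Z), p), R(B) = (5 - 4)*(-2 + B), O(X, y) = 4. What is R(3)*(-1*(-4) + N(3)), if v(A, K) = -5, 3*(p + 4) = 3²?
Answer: -1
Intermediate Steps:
p = -1 (p = -4 + (⅓)*3² = -4 + (⅓)*9 = -4 + 3 = -1)
R(B) = -2 + B (R(B) = 1*(-2 + B) = -2 + B)
N(Z) = -5
R(3)*(-1*(-4) + N(3)) = (-2 + 3)*(-1*(-4) - 5) = 1*(4 - 5) = 1*(-1) = -1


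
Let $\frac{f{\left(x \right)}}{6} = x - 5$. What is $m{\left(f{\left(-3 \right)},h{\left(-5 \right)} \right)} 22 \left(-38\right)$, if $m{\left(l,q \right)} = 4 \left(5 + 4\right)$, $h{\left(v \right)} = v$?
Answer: $-30096$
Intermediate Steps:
$f{\left(x \right)} = -30 + 6 x$ ($f{\left(x \right)} = 6 \left(x - 5\right) = 6 \left(-5 + x\right) = -30 + 6 x$)
$m{\left(l,q \right)} = 36$ ($m{\left(l,q \right)} = 4 \cdot 9 = 36$)
$m{\left(f{\left(-3 \right)},h{\left(-5 \right)} \right)} 22 \left(-38\right) = 36 \cdot 22 \left(-38\right) = 792 \left(-38\right) = -30096$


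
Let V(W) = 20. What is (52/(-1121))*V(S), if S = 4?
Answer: -1040/1121 ≈ -0.92774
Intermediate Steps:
(52/(-1121))*V(S) = (52/(-1121))*20 = (52*(-1/1121))*20 = -52/1121*20 = -1040/1121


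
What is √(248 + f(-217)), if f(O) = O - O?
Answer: 2*√62 ≈ 15.748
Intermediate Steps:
f(O) = 0
√(248 + f(-217)) = √(248 + 0) = √248 = 2*√62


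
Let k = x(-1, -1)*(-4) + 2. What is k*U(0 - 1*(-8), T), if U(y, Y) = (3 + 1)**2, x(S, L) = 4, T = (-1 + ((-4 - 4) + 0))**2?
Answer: -224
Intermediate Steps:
T = 81 (T = (-1 + (-8 + 0))**2 = (-1 - 8)**2 = (-9)**2 = 81)
U(y, Y) = 16 (U(y, Y) = 4**2 = 16)
k = -14 (k = 4*(-4) + 2 = -16 + 2 = -14)
k*U(0 - 1*(-8), T) = -14*16 = -224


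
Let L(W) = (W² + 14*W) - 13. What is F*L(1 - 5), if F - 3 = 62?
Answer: -3445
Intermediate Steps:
L(W) = -13 + W² + 14*W
F = 65 (F = 3 + 62 = 65)
F*L(1 - 5) = 65*(-13 + (1 - 5)² + 14*(1 - 5)) = 65*(-13 + (-4)² + 14*(-4)) = 65*(-13 + 16 - 56) = 65*(-53) = -3445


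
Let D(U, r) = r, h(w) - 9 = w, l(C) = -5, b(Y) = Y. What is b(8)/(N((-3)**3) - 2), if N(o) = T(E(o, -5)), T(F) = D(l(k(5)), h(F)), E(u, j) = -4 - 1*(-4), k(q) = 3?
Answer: 8/7 ≈ 1.1429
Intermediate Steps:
E(u, j) = 0 (E(u, j) = -4 + 4 = 0)
h(w) = 9 + w
T(F) = 9 + F
N(o) = 9 (N(o) = 9 + 0 = 9)
b(8)/(N((-3)**3) - 2) = 8/(9 - 2) = 8/7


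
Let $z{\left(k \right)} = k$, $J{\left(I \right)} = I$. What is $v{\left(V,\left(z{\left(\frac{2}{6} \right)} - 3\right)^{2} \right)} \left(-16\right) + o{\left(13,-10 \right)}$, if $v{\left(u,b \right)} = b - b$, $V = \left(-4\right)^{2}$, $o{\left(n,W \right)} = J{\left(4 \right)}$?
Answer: $4$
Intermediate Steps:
$o{\left(n,W \right)} = 4$
$V = 16$
$v{\left(u,b \right)} = 0$
$v{\left(V,\left(z{\left(\frac{2}{6} \right)} - 3\right)^{2} \right)} \left(-16\right) + o{\left(13,-10 \right)} = 0 \left(-16\right) + 4 = 0 + 4 = 4$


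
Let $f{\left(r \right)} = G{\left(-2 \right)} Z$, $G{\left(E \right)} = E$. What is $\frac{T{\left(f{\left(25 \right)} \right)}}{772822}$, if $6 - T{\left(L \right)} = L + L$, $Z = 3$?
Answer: $\frac{9}{386411} \approx 2.3291 \cdot 10^{-5}$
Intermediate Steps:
$f{\left(r \right)} = -6$ ($f{\left(r \right)} = \left(-2\right) 3 = -6$)
$T{\left(L \right)} = 6 - 2 L$ ($T{\left(L \right)} = 6 - \left(L + L\right) = 6 - 2 L$)
$\frac{T{\left(f{\left(25 \right)} \right)}}{772822} = \frac{6 - -12}{772822} = \left(6 + 12\right) \frac{1}{772822} = 18 \cdot \frac{1}{772822} = \frac{9}{386411}$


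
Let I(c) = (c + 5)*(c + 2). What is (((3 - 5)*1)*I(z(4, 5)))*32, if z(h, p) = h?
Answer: -3456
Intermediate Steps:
I(c) = (2 + c)*(5 + c) (I(c) = (5 + c)*(2 + c) = (2 + c)*(5 + c))
(((3 - 5)*1)*I(z(4, 5)))*32 = (((3 - 5)*1)*(10 + 4² + 7*4))*32 = ((-2*1)*(10 + 16 + 28))*32 = -2*54*32 = -108*32 = -3456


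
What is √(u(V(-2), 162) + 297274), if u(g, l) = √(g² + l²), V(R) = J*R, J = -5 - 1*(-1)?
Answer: √(297274 + 2*√6577) ≈ 545.38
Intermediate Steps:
J = -4 (J = -5 + 1 = -4)
V(R) = -4*R
√(u(V(-2), 162) + 297274) = √(√((-4*(-2))² + 162²) + 297274) = √(√(8² + 26244) + 297274) = √(√(64 + 26244) + 297274) = √(√26308 + 297274) = √(2*√6577 + 297274) = √(297274 + 2*√6577)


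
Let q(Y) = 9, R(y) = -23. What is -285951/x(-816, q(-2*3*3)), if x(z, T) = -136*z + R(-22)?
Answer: -285951/110953 ≈ -2.5772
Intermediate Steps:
x(z, T) = -23 - 136*z (x(z, T) = -136*z - 23 = -23 - 136*z)
-285951/x(-816, q(-2*3*3)) = -285951/(-23 - 136*(-816)) = -285951/(-23 + 110976) = -285951/110953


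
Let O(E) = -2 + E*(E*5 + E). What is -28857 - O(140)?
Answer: -146455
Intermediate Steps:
O(E) = -2 + 6*E² (O(E) = -2 + E*(5*E + E) = -2 + E*(6*E) = -2 + 6*E²)
-28857 - O(140) = -28857 - (-2 + 6*140²) = -28857 - (-2 + 6*19600) = -28857 - (-2 + 117600) = -28857 - 1*117598 = -28857 - 117598 = -146455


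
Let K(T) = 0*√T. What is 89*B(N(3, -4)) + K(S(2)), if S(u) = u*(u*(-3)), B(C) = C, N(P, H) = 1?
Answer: 89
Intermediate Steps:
S(u) = -3*u² (S(u) = u*(-3*u) = -3*u²)
K(T) = 0
89*B(N(3, -4)) + K(S(2)) = 89*1 + 0 = 89 + 0 = 89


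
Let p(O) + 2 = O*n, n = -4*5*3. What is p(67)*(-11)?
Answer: 44242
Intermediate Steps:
n = -60 (n = -20*3 = -60)
p(O) = -2 - 60*O (p(O) = -2 + O*(-60) = -2 - 60*O)
p(67)*(-11) = (-2 - 60*67)*(-11) = (-2 - 4020)*(-11) = -4022*(-11) = 44242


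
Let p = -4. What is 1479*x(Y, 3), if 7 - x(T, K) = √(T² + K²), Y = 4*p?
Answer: 10353 - 1479*√265 ≈ -13723.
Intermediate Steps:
Y = -16 (Y = 4*(-4) = -16)
x(T, K) = 7 - √(K² + T²) (x(T, K) = 7 - √(T² + K²) = 7 - √(K² + T²))
1479*x(Y, 3) = 1479*(7 - √(3² + (-16)²)) = 1479*(7 - √(9 + 256)) = 1479*(7 - √265) = 10353 - 1479*√265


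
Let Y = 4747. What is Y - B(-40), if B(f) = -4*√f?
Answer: 4747 + 8*I*√10 ≈ 4747.0 + 25.298*I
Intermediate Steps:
Y - B(-40) = 4747 - (-4)*√(-40) = 4747 - (-4)*2*I*√10 = 4747 - (-8)*I*√10 = 4747 + 8*I*√10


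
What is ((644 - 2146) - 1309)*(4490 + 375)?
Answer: -13675515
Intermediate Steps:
((644 - 2146) - 1309)*(4490 + 375) = (-1502 - 1309)*4865 = -2811*4865 = -13675515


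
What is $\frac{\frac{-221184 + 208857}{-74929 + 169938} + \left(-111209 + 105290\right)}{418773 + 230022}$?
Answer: $- \frac{187456866}{20547121385} \approx -0.0091233$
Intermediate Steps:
$\frac{\frac{-221184 + 208857}{-74929 + 169938} + \left(-111209 + 105290\right)}{418773 + 230022} = \frac{- \frac{12327}{95009} - 5919}{648795} = \left(\left(-12327\right) \frac{1}{95009} - 5919\right) \frac{1}{648795} = \left(- \frac{12327}{95009} - 5919\right) \frac{1}{648795} = \left(- \frac{562370598}{95009}\right) \frac{1}{648795} = - \frac{187456866}{20547121385}$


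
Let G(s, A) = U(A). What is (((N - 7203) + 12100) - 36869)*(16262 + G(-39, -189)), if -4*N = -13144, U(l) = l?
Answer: -461070078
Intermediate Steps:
N = 3286 (N = -¼*(-13144) = 3286)
G(s, A) = A
(((N - 7203) + 12100) - 36869)*(16262 + G(-39, -189)) = (((3286 - 7203) + 12100) - 36869)*(16262 - 189) = ((-3917 + 12100) - 36869)*16073 = (8183 - 36869)*16073 = -28686*16073 = -461070078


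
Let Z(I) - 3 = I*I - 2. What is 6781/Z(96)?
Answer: 6781/9217 ≈ 0.73571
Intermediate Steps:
Z(I) = 1 + I² (Z(I) = 3 + (I*I - 2) = 3 + (I² - 2) = 3 + (-2 + I²) = 1 + I²)
6781/Z(96) = 6781/(1 + 96²) = 6781/(1 + 9216) = 6781/9217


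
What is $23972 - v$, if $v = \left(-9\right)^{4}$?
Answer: $17411$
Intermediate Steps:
$v = 6561$
$23972 - v = 23972 - 6561 = 17411$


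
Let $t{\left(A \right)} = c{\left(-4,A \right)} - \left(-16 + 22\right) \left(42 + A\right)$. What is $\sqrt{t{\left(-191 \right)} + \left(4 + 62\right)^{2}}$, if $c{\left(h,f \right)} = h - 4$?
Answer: $\sqrt{5242} \approx 72.402$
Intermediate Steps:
$c{\left(h,f \right)} = -4 + h$ ($c{\left(h,f \right)} = h - 4 = -4 + h$)
$t{\left(A \right)} = -260 - 6 A$ ($t{\left(A \right)} = \left(-4 - 4\right) - \left(-16 + 22\right) \left(42 + A\right) = -8 - 6 \left(42 + A\right) = -8 - \left(252 + 6 A\right) = -260 - 6 A$)
$\sqrt{t{\left(-191 \right)} + \left(4 + 62\right)^{2}} = \sqrt{\left(-260 - -1146\right) + \left(4 + 62\right)^{2}} = \sqrt{\left(-260 + 1146\right) + 66^{2}} = \sqrt{886 + 4356} = \sqrt{5242}$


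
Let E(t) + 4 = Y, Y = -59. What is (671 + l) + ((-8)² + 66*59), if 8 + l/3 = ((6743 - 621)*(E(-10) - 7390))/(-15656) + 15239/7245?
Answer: 36065691011/2700660 ≈ 13354.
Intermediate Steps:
E(t) = -63 (E(t) = -4 - 59 = -63)
l = 23564335871/2700660 (l = -24 + 3*(((6743 - 621)*(-63 - 7390))/(-15656) + 15239/7245) = -24 + 3*((6122*(-7453))*(-1/15656) + 15239*(1/7245)) = -24 + 3*(-45627266*(-1/15656) + 2177/1035) = -24 + 3*(22813633/7828 + 2177/1035) = -24 + 3*(23629151711/8101980) = -24 + 23629151711/2700660 = 23564335871/2700660 ≈ 8725.4)
(671 + l) + ((-8)² + 66*59) = (671 + 23564335871/2700660) + ((-8)² + 66*59) = 25376478731/2700660 + (64 + 3894) = 25376478731/2700660 + 3958 = 36065691011/2700660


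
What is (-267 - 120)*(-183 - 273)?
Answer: 176472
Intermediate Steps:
(-267 - 120)*(-183 - 273) = -387*(-456) = 176472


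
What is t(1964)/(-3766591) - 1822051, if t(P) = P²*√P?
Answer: -1822051 - 7714592*√491/3766591 ≈ -1.8221e+6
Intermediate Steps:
t(P) = P^(5/2)
t(1964)/(-3766591) - 1822051 = 1964^(5/2)/(-3766591) - 1822051 = (7714592*√491)*(-1/3766591) - 1822051 = -7714592*√491/3766591 - 1822051 = -1822051 - 7714592*√491/3766591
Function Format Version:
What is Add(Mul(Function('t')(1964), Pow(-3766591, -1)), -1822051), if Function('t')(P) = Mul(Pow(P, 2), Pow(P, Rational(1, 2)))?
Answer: Add(-1822051, Mul(Rational(-7714592, 3766591), Pow(491, Rational(1, 2)))) ≈ -1.8221e+6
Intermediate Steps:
Function('t')(P) = Pow(P, Rational(5, 2))
Add(Mul(Function('t')(1964), Pow(-3766591, -1)), -1822051) = Add(Mul(Pow(1964, Rational(5, 2)), Pow(-3766591, -1)), -1822051) = Add(Mul(Mul(7714592, Pow(491, Rational(1, 2))), Rational(-1, 3766591)), -1822051) = Add(Mul(Rational(-7714592, 3766591), Pow(491, Rational(1, 2))), -1822051) = Add(-1822051, Mul(Rational(-7714592, 3766591), Pow(491, Rational(1, 2))))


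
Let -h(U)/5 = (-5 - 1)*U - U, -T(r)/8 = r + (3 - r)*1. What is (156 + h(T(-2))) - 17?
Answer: -701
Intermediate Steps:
T(r) = -24 (T(r) = -8*(r + (3 - r)*1) = -8*(r + (3 - r)) = -8*3 = -24)
h(U) = 35*U (h(U) = -5*((-5 - 1)*U - U) = -5*(-6*U - U) = -(-35)*U = 35*U)
(156 + h(T(-2))) - 17 = (156 + 35*(-24)) - 17 = (156 - 840) - 17 = -684 - 17 = -701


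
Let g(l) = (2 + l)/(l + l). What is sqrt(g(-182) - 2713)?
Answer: I*sqrt(22462258)/91 ≈ 52.082*I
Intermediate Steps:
g(l) = (2 + l)/(2*l) (g(l) = (2 + l)/((2*l)) = (2 + l)*(1/(2*l)) = (2 + l)/(2*l))
sqrt(g(-182) - 2713) = sqrt((1/2)*(2 - 182)/(-182) - 2713) = sqrt((1/2)*(-1/182)*(-180) - 2713) = sqrt(45/91 - 2713) = sqrt(-246838/91) = I*sqrt(22462258)/91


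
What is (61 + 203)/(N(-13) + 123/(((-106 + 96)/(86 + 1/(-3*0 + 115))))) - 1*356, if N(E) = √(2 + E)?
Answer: -527289612387844/1480113075149 - 349140000*I*√11/1480113075149 ≈ -356.25 - 0.00078235*I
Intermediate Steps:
(61 + 203)/(N(-13) + 123/(((-106 + 96)/(86 + 1/(-3*0 + 115))))) - 1*356 = (61 + 203)/(√(2 - 13) + 123/(((-106 + 96)/(86 + 1/(-3*0 + 115))))) - 1*356 = 264/(√(-11) + 123/((-10/(86 + 1/(0 + 115))))) - 356 = 264/(I*√11 + 123/((-10/(86 + 1/115)))) - 356 = 264/(I*√11 + 123/((-10/9891/115))) - 356 = 264/(I*√11 + 123/((-10*115/9891))) - 356 = 264/(I*√11 + 123/(-1150/9891)) - 356 = 264/(I*√11 + 123*(-9891/1150)) - 356 = 264/(I*√11 - 1216593/1150) - 356 = 264/(-1216593/1150 + I*√11) - 356 = -356 + 264/(-1216593/1150 + I*√11)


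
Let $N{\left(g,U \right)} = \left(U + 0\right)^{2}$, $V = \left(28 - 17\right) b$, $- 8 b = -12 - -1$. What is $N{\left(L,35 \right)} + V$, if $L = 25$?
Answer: $\frac{9921}{8} \approx 1240.1$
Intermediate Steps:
$b = \frac{11}{8}$ ($b = - \frac{-12 - -1}{8} = - \frac{-12 + 1}{8} = \left(- \frac{1}{8}\right) \left(-11\right) = \frac{11}{8} \approx 1.375$)
$V = \frac{121}{8}$ ($V = \left(28 - 17\right) \frac{11}{8} = 11 \cdot \frac{11}{8} = \frac{121}{8} \approx 15.125$)
$N{\left(g,U \right)} = U^{2}$
$N{\left(L,35 \right)} + V = 35^{2} + \frac{121}{8} = 1225 + \frac{121}{8} = \frac{9921}{8}$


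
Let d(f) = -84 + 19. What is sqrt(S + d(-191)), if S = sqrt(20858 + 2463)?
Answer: sqrt(-65 + sqrt(23321)) ≈ 9.3655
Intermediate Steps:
d(f) = -65
S = sqrt(23321) ≈ 152.71
sqrt(S + d(-191)) = sqrt(sqrt(23321) - 65) = sqrt(-65 + sqrt(23321))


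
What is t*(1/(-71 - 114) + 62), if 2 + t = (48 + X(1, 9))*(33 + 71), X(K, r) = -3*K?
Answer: 53651982/185 ≈ 2.9001e+5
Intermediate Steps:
t = 4678 (t = -2 + (48 - 3*1)*(33 + 71) = -2 + (48 - 3)*104 = -2 + 45*104 = -2 + 4680 = 4678)
t*(1/(-71 - 114) + 62) = 4678*(1/(-71 - 114) + 62) = 4678*(1/(-185) + 62) = 4678*(-1/185 + 62) = 4678*(11469/185) = 53651982/185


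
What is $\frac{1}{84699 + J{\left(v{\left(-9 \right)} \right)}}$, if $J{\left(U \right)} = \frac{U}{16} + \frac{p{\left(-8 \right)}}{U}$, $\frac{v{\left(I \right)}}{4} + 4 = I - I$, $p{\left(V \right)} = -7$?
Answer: $\frac{16}{1355175} \approx 1.1807 \cdot 10^{-5}$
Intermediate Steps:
$v{\left(I \right)} = -16$ ($v{\left(I \right)} = -16 + 4 \left(I - I\right) = -16 + 4 \cdot 0 = -16 + 0 = -16$)
$J{\left(U \right)} = - \frac{7}{U} + \frac{U}{16}$ ($J{\left(U \right)} = \frac{U}{16} - \frac{7}{U} = - \frac{7}{U} + \frac{U}{16}$)
$\frac{1}{84699 + J{\left(v{\left(-9 \right)} \right)}} = \frac{1}{84699 + \left(- \frac{7}{-16} + \frac{1}{16} \left(-16\right)\right)} = \frac{1}{84699 - \frac{9}{16}} = \frac{1}{\frac{1355175}{16}} = \frac{16}{1355175}$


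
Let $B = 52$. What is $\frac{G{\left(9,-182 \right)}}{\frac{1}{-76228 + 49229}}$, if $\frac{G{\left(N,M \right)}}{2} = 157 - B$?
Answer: $-5669790$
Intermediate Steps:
$G{\left(N,M \right)} = 210$ ($G{\left(N,M \right)} = 2 \left(157 - 52\right) = 2 \cdot 105 = 210$)
$\frac{G{\left(9,-182 \right)}}{\frac{1}{-76228 + 49229}} = \frac{210}{\frac{1}{-76228 + 49229}} = \frac{210}{\frac{1}{-26999}} = \frac{210}{- \frac{1}{26999}} = 210 \left(-26999\right) = -5669790$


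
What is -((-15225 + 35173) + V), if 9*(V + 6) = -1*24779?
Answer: -154699/9 ≈ -17189.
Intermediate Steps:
V = -24833/9 (V = -6 + (-1*24779)/9 = -6 + (1/9)*(-24779) = -6 - 24779/9 = -24833/9 ≈ -2759.2)
-((-15225 + 35173) + V) = -((-15225 + 35173) - 24833/9) = -(19948 - 24833/9) = -1*154699/9 = -154699/9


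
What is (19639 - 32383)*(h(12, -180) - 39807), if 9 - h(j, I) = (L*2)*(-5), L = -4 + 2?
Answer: 507440592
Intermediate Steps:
L = -2
h(j, I) = -11 (h(j, I) = 9 - (-2*2)*(-5) = 9 - (-4)*(-5) = 9 - 1*20 = 9 - 20 = -11)
(19639 - 32383)*(h(12, -180) - 39807) = (19639 - 32383)*(-11 - 39807) = -12744*(-39818) = 507440592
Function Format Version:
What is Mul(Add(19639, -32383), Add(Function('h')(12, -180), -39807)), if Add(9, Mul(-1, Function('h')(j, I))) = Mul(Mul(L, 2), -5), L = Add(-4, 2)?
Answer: 507440592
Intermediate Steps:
L = -2
Function('h')(j, I) = -11 (Function('h')(j, I) = Add(9, Mul(-1, Mul(Mul(-2, 2), -5))) = Add(9, Mul(-1, Mul(-4, -5))) = Add(9, Mul(-1, 20)) = Add(9, -20) = -11)
Mul(Add(19639, -32383), Add(Function('h')(12, -180), -39807)) = Mul(Add(19639, -32383), Add(-11, -39807)) = Mul(-12744, -39818) = 507440592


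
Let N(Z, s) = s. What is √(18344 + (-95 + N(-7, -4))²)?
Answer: √28145 ≈ 167.76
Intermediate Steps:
√(18344 + (-95 + N(-7, -4))²) = √(18344 + (-95 - 4)²) = √(18344 + (-99)²) = √(18344 + 9801) = √28145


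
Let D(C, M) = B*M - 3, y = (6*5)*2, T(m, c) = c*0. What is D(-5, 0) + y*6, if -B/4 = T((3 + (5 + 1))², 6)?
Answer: 357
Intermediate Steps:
T(m, c) = 0
B = 0 (B = -4*0 = 0)
y = 60 (y = 30*2 = 60)
D(C, M) = -3 (D(C, M) = 0*M - 3 = 0 - 3 = -3)
D(-5, 0) + y*6 = -3 + 60*6 = -3 + 360 = 357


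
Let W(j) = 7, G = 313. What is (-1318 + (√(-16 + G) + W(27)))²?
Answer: 1719018 - 7866*√33 ≈ 1.6738e+6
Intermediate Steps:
(-1318 + (√(-16 + G) + W(27)))² = (-1318 + (√(-16 + 313) + 7))² = (-1318 + (√297 + 7))² = (-1318 + (3*√33 + 7))² = (-1318 + (7 + 3*√33))² = (-1311 + 3*√33)²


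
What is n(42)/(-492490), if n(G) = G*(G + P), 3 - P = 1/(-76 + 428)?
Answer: -332619/86678240 ≈ -0.0038374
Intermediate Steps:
P = 1055/352 (P = 3 - 1/(-76 + 428) = 3 - 1/352 = 1055/352 ≈ 2.9972)
n(G) = G*(1055/352 + G) (n(G) = G*(G + 1055/352) = G*(1055/352 + G))
n(42)/(-492490) = ((1/352)*42*(1055 + 352*42))/(-492490) = ((1/352)*42*(1055 + 14784))*(-1/492490) = ((1/352)*42*15839)*(-1/492490) = (332619/176)*(-1/492490) = -332619/86678240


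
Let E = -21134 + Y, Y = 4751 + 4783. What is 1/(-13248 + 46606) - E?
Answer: 386952801/33358 ≈ 11600.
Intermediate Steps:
Y = 9534
E = -11600 (E = -21134 + 9534 = -11600)
1/(-13248 + 46606) - E = 1/(-13248 + 46606) - 1*(-11600) = 1/33358 + 11600 = 386952801/33358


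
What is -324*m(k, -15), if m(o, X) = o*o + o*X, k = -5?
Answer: -32400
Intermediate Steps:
m(o, X) = o² + X*o
-324*m(k, -15) = -(-1620)*(-15 - 5) = -(-1620)*(-20) = -324*100 = -32400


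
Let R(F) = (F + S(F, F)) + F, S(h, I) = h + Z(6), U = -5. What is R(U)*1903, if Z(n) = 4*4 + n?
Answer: 13321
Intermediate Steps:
Z(n) = 16 + n
S(h, I) = 22 + h (S(h, I) = h + (16 + 6) = h + 22 = 22 + h)
R(F) = 22 + 3*F (R(F) = (F + (22 + F)) + F = (22 + 2*F) + F = 22 + 3*F)
R(U)*1903 = (22 + 3*(-5))*1903 = (22 - 15)*1903 = 7*1903 = 13321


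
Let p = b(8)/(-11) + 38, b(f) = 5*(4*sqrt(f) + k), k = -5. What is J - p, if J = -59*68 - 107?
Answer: -45752/11 + 40*sqrt(2)/11 ≈ -4154.1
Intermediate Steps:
J = -4119 (J = -4012 - 107 = -4119)
b(f) = -25 + 20*sqrt(f) (b(f) = 5*(4*sqrt(f) - 5) = 5*(-5 + 4*sqrt(f)) = -25 + 20*sqrt(f))
p = 443/11 - 40*sqrt(2)/11 (p = (-25 + 20*sqrt(8))/(-11) + 38 = (-25 + 20*(2*sqrt(2)))*(-1/11) + 38 = (-25 + 40*sqrt(2))*(-1/11) + 38 = (25/11 - 40*sqrt(2)/11) + 38 = 443/11 - 40*sqrt(2)/11 ≈ 35.130)
J - p = -4119 - (443/11 - 40*sqrt(2)/11) = -4119 + (-443/11 + 40*sqrt(2)/11) = -45752/11 + 40*sqrt(2)/11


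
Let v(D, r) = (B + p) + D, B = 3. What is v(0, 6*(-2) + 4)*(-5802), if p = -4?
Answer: 5802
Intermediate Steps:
v(D, r) = -1 + D (v(D, r) = (3 - 4) + D = -1 + D)
v(0, 6*(-2) + 4)*(-5802) = (-1 + 0)*(-5802) = -1*(-5802) = 5802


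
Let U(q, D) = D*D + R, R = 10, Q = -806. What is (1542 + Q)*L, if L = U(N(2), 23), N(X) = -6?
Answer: 396704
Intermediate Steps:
U(q, D) = 10 + D² (U(q, D) = D*D + 10 = D² + 10 = 10 + D²)
L = 539 (L = 10 + 23² = 10 + 529 = 539)
(1542 + Q)*L = (1542 - 806)*539 = 736*539 = 396704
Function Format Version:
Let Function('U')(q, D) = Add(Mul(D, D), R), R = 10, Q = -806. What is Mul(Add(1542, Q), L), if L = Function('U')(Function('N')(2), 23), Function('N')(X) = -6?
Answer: 396704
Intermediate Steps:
Function('U')(q, D) = Add(10, Pow(D, 2)) (Function('U')(q, D) = Add(Mul(D, D), 10) = Add(Pow(D, 2), 10) = Add(10, Pow(D, 2)))
L = 539 (L = Add(10, Pow(23, 2)) = Add(10, 529) = 539)
Mul(Add(1542, Q), L) = Mul(Add(1542, -806), 539) = Mul(736, 539) = 396704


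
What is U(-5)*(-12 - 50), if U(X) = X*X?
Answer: -1550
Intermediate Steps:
U(X) = X²
U(-5)*(-12 - 50) = (-5)²*(-12 - 50) = 25*(-62) = -1550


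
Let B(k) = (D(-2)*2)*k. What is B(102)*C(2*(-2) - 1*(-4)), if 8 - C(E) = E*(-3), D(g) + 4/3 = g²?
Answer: 4352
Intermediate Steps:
D(g) = -4/3 + g²
B(k) = 16*k/3 (B(k) = ((-4/3 + (-2)²)*2)*k = ((-4/3 + 4)*2)*k = ((8/3)*2)*k = 16*k/3)
C(E) = 8 + 3*E (C(E) = 8 - E*(-3) = 8 - (-3)*E = 8 + 3*E)
B(102)*C(2*(-2) - 1*(-4)) = ((16/3)*102)*(8 + 3*(2*(-2) - 1*(-4))) = 544*(8 + 3*(-4 + 4)) = 544*(8 + 3*0) = 544*(8 + 0) = 544*8 = 4352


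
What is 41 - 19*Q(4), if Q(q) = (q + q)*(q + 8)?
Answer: -1783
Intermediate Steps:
Q(q) = 2*q*(8 + q) (Q(q) = (2*q)*(8 + q) = 2*q*(8 + q))
41 - 19*Q(4) = 41 - 38*4*(8 + 4) = 41 - 38*4*12 = 41 - 19*96 = 41 - 1824 = -1783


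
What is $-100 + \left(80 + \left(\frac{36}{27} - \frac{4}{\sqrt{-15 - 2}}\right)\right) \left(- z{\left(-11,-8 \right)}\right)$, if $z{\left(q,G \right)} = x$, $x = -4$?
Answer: $\frac{676}{3} + \frac{16 i \sqrt{17}}{17} \approx 225.33 + 3.8806 i$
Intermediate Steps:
$z{\left(q,G \right)} = -4$
$-100 + \left(80 + \left(\frac{36}{27} - \frac{4}{\sqrt{-15 - 2}}\right)\right) \left(- z{\left(-11,-8 \right)}\right) = -100 + \left(80 + \left(\frac{36}{27} - \frac{4}{\sqrt{-15 - 2}}\right)\right) \left(\left(-1\right) \left(-4\right)\right) = -100 + \left(80 + \left(36 \cdot \frac{1}{27} - \frac{4}{\sqrt{-17}}\right)\right) 4 = -100 + \left(80 + \left(\frac{4}{3} - \frac{4}{i \sqrt{17}}\right)\right) 4 = -100 + \left(80 + \left(\frac{4}{3} - 4 \left(- \frac{i \sqrt{17}}{17}\right)\right)\right) 4 = -100 + \left(80 + \left(\frac{4}{3} + \frac{4 i \sqrt{17}}{17}\right)\right) 4 = -100 + \left(\frac{244}{3} + \frac{4 i \sqrt{17}}{17}\right) 4 = -100 + \left(\frac{976}{3} + \frac{16 i \sqrt{17}}{17}\right) = \frac{676}{3} + \frac{16 i \sqrt{17}}{17}$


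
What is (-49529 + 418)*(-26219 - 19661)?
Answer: 2253212680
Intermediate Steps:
(-49529 + 418)*(-26219 - 19661) = -49111*(-45880) = 2253212680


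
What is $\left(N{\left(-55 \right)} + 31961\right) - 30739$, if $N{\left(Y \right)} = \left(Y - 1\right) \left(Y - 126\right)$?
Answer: $11358$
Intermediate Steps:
$N{\left(Y \right)} = \left(-1 + Y\right) \left(-126 + Y\right)$
$\left(N{\left(-55 \right)} + 31961\right) - 30739 = \left(\left(126 + \left(-55\right)^{2} - -6985\right) + 31961\right) - 30739 = \left(\left(126 + 3025 + 6985\right) + 31961\right) - 30739 = \left(10136 + 31961\right) - 30739 = 42097 - 30739 = 11358$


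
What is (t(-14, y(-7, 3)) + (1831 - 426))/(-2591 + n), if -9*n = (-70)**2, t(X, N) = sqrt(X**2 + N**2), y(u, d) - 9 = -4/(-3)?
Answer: -12645/28219 - 15*sqrt(109)/28219 ≈ -0.45365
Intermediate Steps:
y(u, d) = 31/3 (y(u, d) = 9 - 4/(-3) = 9 - 4*(-1/3) = 9 + 4/3 = 31/3)
t(X, N) = sqrt(N**2 + X**2)
n = -4900/9 (n = -1/9*(-70)**2 = -1/9*4900 = -4900/9 ≈ -544.44)
(t(-14, y(-7, 3)) + (1831 - 426))/(-2591 + n) = (sqrt((31/3)**2 + (-14)**2) + (1831 - 426))/(-2591 - 4900/9) = (sqrt(961/9 + 196) + 1405)/(-28219/9) = (sqrt(2725/9) + 1405)*(-9/28219) = (5*sqrt(109)/3 + 1405)*(-9/28219) = (1405 + 5*sqrt(109)/3)*(-9/28219) = -12645/28219 - 15*sqrt(109)/28219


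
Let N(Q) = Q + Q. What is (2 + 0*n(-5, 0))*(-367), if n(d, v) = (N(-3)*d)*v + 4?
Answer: -734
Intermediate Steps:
N(Q) = 2*Q
n(d, v) = 4 - 6*d*v (n(d, v) = ((2*(-3))*d)*v + 4 = (-6*d)*v + 4 = -6*d*v + 4 = 4 - 6*d*v)
(2 + 0*n(-5, 0))*(-367) = (2 + 0*(4 - 6*(-5)*0))*(-367) = (2 + 0*(4 + 0))*(-367) = (2 + 0*4)*(-367) = (2 + 0)*(-367) = 2*(-367) = -734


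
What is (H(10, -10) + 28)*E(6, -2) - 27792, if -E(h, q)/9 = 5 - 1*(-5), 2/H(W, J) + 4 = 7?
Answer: -30372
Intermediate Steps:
H(W, J) = ⅔ (H(W, J) = 2/(-4 + 7) = 2/3 = 2*(⅓) = ⅔)
E(h, q) = -90 (E(h, q) = -9*(5 - 1*(-5)) = -9*(5 + 5) = -9*10 = -90)
(H(10, -10) + 28)*E(6, -2) - 27792 = (⅔ + 28)*(-90) - 27792 = (86/3)*(-90) - 27792 = -2580 - 27792 = -30372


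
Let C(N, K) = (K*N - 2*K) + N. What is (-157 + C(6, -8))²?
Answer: 33489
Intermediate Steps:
C(N, K) = N - 2*K + K*N (C(N, K) = (-2*K + K*N) + N = N - 2*K + K*N)
(-157 + C(6, -8))² = (-157 + (6 - 2*(-8) - 8*6))² = (-157 + (6 + 16 - 48))² = (-157 - 26)² = (-183)² = 33489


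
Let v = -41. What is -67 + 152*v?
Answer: -6299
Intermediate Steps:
-67 + 152*v = -67 + 152*(-41) = -67 - 6232 = -6299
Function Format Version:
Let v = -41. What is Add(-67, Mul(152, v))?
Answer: -6299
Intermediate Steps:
Add(-67, Mul(152, v)) = Add(-67, Mul(152, -41)) = Add(-67, -6232) = -6299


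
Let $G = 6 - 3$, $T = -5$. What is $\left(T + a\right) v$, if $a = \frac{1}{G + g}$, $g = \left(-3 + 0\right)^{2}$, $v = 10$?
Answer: $- \frac{295}{6} \approx -49.167$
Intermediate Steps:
$g = 9$ ($g = \left(-3\right)^{2} = 9$)
$G = 3$ ($G = 6 - 3 = 3$)
$a = \frac{1}{12}$ ($a = \frac{1}{3 + 9} = \frac{1}{12} \approx 0.083333$)
$\left(T + a\right) v = \left(-5 + \frac{1}{12}\right) 10 = \left(- \frac{59}{12}\right) 10 = - \frac{295}{6}$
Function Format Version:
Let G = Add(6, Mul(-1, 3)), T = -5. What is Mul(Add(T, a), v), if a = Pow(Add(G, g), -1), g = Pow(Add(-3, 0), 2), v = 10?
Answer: Rational(-295, 6) ≈ -49.167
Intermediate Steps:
g = 9 (g = Pow(-3, 2) = 9)
G = 3 (G = Add(6, -3) = 3)
a = Rational(1, 12) (a = Pow(Add(3, 9), -1) = Pow(12, -1) = Rational(1, 12) ≈ 0.083333)
Mul(Add(T, a), v) = Mul(Add(-5, Rational(1, 12)), 10) = Mul(Rational(-59, 12), 10) = Rational(-295, 6)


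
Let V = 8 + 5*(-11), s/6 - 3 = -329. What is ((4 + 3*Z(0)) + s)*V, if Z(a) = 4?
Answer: 91180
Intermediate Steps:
s = -1956 (s = 18 + 6*(-329) = 18 - 1974 = -1956)
V = -47 (V = 8 - 55 = -47)
((4 + 3*Z(0)) + s)*V = ((4 + 3*4) - 1956)*(-47) = ((4 + 12) - 1956)*(-47) = (16 - 1956)*(-47) = -1940*(-47) = 91180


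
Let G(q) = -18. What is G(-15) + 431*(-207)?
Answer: -89235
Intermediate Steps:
G(-15) + 431*(-207) = -18 + 431*(-207) = -18 - 89217 = -89235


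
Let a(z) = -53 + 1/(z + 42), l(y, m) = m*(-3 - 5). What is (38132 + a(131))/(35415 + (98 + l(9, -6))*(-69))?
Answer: 6587668/4383993 ≈ 1.5027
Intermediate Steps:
l(y, m) = -8*m (l(y, m) = m*(-8) = -8*m)
a(z) = -53 + 1/(42 + z)
(38132 + a(131))/(35415 + (98 + l(9, -6))*(-69)) = (38132 + (-2225 - 53*131)/(42 + 131))/(35415 + (98 - 8*(-6))*(-69)) = (38132 + (-2225 - 6943)/173)/(35415 + (98 + 48)*(-69)) = (38132 + (1/173)*(-9168))/(35415 + 146*(-69)) = (38132 - 9168/173)/(35415 - 10074) = (6587668/173)/25341 = (6587668/173)*(1/25341) = 6587668/4383993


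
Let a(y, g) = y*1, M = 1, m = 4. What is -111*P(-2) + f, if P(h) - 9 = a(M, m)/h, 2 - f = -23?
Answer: -1837/2 ≈ -918.50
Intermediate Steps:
f = 25 (f = 2 - 1*(-23) = 2 + 23 = 25)
a(y, g) = y
P(h) = 9 + 1/h
-111*P(-2) + f = -111*(9 + 1/(-2)) + 25 = -111*(9 - ½) + 25 = -111*17/2 + 25 = -1887/2 + 25 = -1837/2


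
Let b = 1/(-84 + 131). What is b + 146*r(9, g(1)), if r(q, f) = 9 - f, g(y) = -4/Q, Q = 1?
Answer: 89207/47 ≈ 1898.0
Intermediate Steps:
g(y) = -4 (g(y) = -4/1 = -4*1 = -4)
b = 1/47 ≈ 0.021277
b + 146*r(9, g(1)) = 1/47 + 146*(9 - 1*(-4)) = 1/47 + 146*(9 + 4) = 1/47 + 146*13 = 1/47 + 1898 = 89207/47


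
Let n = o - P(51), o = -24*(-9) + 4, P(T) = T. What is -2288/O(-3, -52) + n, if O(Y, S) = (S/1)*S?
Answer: 2186/13 ≈ 168.15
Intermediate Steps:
o = 220 (o = 216 + 4 = 220)
O(Y, S) = S² (O(Y, S) = (S*1)*S = S*S = S²)
n = 169 (n = 220 - 1*51 = 220 - 51 = 169)
-2288/O(-3, -52) + n = -2288/((-52)²) + 169 = -2288/2704 + 169 = -2288*1/2704 + 169 = -11/13 + 169 = 2186/13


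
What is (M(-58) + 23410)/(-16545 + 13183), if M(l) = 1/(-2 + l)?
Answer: -1404599/201720 ≈ -6.9631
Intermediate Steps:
(M(-58) + 23410)/(-16545 + 13183) = (1/(-2 - 58) + 23410)/(-16545 + 13183) = (1/(-60) + 23410)/(-3362) = (-1/60 + 23410)*(-1/3362) = (1404599/60)*(-1/3362) = -1404599/201720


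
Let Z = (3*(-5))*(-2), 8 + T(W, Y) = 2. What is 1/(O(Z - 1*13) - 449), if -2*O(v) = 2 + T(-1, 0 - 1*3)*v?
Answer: -1/399 ≈ -0.0025063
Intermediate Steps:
T(W, Y) = -6 (T(W, Y) = -8 + 2 = -6)
Z = 30 (Z = -15*(-2) = 30)
O(v) = -1 + 3*v (O(v) = -(2 - 6*v)/2 = -1 + 3*v)
1/(O(Z - 1*13) - 449) = 1/((-1 + 3*(30 - 1*13)) - 449) = 1/((-1 + 3*(30 - 13)) - 449) = 1/((-1 + 3*17) - 449) = 1/((-1 + 51) - 449) = 1/(50 - 449) = 1/(-399) = -1/399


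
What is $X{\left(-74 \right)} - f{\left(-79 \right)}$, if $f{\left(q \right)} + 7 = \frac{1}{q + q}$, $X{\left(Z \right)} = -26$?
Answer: $- \frac{3001}{158} \approx -18.994$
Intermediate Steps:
$f{\left(q \right)} = -7 + \frac{1}{2 q}$ ($f{\left(q \right)} = -7 + \frac{1}{q + q} = -7 + \frac{1}{2 q}$)
$X{\left(-74 \right)} - f{\left(-79 \right)} = -26 - \left(-7 + \frac{1}{2 \left(-79\right)}\right) = -26 - \left(-7 + \frac{1}{2} \left(- \frac{1}{79}\right)\right) = -26 - \left(-7 - \frac{1}{158}\right) = -26 - - \frac{1107}{158} = -26 + \frac{1107}{158} = - \frac{3001}{158}$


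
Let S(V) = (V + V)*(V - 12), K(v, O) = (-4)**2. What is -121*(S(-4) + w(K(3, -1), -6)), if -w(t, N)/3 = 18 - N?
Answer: -6776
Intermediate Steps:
K(v, O) = 16
w(t, N) = -54 + 3*N (w(t, N) = -3*(18 - N) = -54 + 3*N)
S(V) = 2*V*(-12 + V) (S(V) = (2*V)*(-12 + V) = 2*V*(-12 + V))
-121*(S(-4) + w(K(3, -1), -6)) = -121*(2*(-4)*(-12 - 4) + (-54 + 3*(-6))) = -121*(2*(-4)*(-16) + (-54 - 18)) = -121*(128 - 72) = -121*56 = -6776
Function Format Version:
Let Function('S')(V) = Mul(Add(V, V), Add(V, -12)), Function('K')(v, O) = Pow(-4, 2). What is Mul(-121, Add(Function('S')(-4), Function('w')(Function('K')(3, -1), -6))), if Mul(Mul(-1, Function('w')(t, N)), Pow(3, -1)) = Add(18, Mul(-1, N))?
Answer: -6776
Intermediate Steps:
Function('K')(v, O) = 16
Function('w')(t, N) = Add(-54, Mul(3, N)) (Function('w')(t, N) = Mul(-3, Add(18, Mul(-1, N))) = Add(-54, Mul(3, N)))
Function('S')(V) = Mul(2, V, Add(-12, V)) (Function('S')(V) = Mul(Mul(2, V), Add(-12, V)) = Mul(2, V, Add(-12, V)))
Mul(-121, Add(Function('S')(-4), Function('w')(Function('K')(3, -1), -6))) = Mul(-121, Add(Mul(2, -4, Add(-12, -4)), Add(-54, Mul(3, -6)))) = Mul(-121, Add(Mul(2, -4, -16), Add(-54, -18))) = Mul(-121, Add(128, -72)) = Mul(-121, 56) = -6776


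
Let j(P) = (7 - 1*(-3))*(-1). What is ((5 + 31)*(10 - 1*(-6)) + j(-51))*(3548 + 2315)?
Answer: 3318458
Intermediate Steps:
j(P) = -10 (j(P) = (7 + 3)*(-1) = 10*(-1) = -10)
((5 + 31)*(10 - 1*(-6)) + j(-51))*(3548 + 2315) = ((5 + 31)*(10 - 1*(-6)) - 10)*(3548 + 2315) = (36*(10 + 6) - 10)*5863 = (36*16 - 10)*5863 = (576 - 10)*5863 = 566*5863 = 3318458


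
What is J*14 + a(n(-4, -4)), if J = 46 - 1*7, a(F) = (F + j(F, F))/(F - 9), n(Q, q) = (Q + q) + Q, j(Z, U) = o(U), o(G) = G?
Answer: 3830/7 ≈ 547.14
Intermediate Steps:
j(Z, U) = U
n(Q, q) = q + 2*Q
a(F) = 2*F/(-9 + F) (a(F) = (F + F)/(F - 9) = (2*F)/(-9 + F) = 2*F/(-9 + F))
J = 39 (J = 46 - 7 = 39)
J*14 + a(n(-4, -4)) = 39*14 + 2*(-4 + 2*(-4))/(-9 + (-4 + 2*(-4))) = 546 + 2*(-4 - 8)/(-9 + (-4 - 8)) = 546 + 2*(-12)/(-9 - 12) = 546 + 2*(-12)/(-21) = 546 + 2*(-12)*(-1/21) = 546 + 8/7 = 3830/7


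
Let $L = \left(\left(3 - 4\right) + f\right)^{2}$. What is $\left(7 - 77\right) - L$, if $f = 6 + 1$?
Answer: $-106$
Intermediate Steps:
$f = 7$
$L = 36$ ($L = \left(\left(3 - 4\right) + 7\right)^{2} = \left(-1 + 7\right)^{2} = 6^{2} = 36$)
$\left(7 - 77\right) - L = \left(7 - 77\right) - 36 = -70 - 36 = -106$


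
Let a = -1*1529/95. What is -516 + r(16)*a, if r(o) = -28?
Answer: -6208/95 ≈ -65.347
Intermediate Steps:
a = -1529/95 (a = -1529*1/95 = -1529/95 ≈ -16.095)
-516 + r(16)*a = -516 - 28*(-1529/95) = -516 + 42812/95 = -6208/95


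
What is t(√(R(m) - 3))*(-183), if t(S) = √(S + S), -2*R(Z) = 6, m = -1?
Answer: -183*2^(¾)*3^(¼)*√I ≈ -286.41 - 286.41*I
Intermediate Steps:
R(Z) = -3 (R(Z) = -½*6 = -3)
t(S) = √2*√S (t(S) = √(2*S) = √2*√S)
t(√(R(m) - 3))*(-183) = (√2*√(√(-3 - 3)))*(-183) = (√2*√(√(-6)))*(-183) = (√2*√(I*√6))*(-183) = (√2*(6^(¼)*√I))*(-183) = (2^(¾)*3^(¼)*√I)*(-183) = -183*2^(¾)*3^(¼)*√I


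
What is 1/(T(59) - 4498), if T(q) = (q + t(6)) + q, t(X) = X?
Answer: -1/4374 ≈ -0.00022862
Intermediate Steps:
T(q) = 6 + 2*q (T(q) = (q + 6) + q = (6 + q) + q = 6 + 2*q)
1/(T(59) - 4498) = 1/((6 + 2*59) - 4498) = 1/((6 + 118) - 4498) = 1/(124 - 4498) = 1/(-4374) = -1/4374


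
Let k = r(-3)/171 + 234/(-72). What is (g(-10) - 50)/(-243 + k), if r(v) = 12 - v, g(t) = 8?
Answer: 9576/56125 ≈ 0.17062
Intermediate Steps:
k = -721/228 (k = (12 - 1*(-3))/171 + 234/(-72) = (12 + 3)*(1/171) + 234*(-1/72) = 15*(1/171) - 13/4 = 5/57 - 13/4 = -721/228 ≈ -3.1623)
(g(-10) - 50)/(-243 + k) = (8 - 50)/(-243 - 721/228) = -42/(-56125/228) = -42*(-228/56125) = 9576/56125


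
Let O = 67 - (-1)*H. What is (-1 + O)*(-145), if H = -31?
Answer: -5075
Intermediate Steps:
O = 36 (O = 67 - (-1)*(-31) = 67 - 1*31 = 67 - 31 = 36)
(-1 + O)*(-145) = (-1 + 36)*(-145) = 35*(-145) = -5075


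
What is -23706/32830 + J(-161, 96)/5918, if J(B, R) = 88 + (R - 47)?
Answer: -67897199/97143970 ≈ -0.69893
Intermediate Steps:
J(B, R) = 41 + R (J(B, R) = 88 + (-47 + R) = 41 + R)
-23706/32830 + J(-161, 96)/5918 = -23706/32830 + (41 + 96)/5918 = -23706*1/32830 + 137*(1/5918) = -11853/16415 + 137/5918 = -67897199/97143970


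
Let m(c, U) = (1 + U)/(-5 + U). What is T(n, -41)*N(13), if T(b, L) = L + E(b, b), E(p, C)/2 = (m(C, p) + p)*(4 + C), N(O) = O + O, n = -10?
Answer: 9334/5 ≈ 1866.8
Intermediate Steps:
m(c, U) = (1 + U)/(-5 + U)
N(O) = 2*O
E(p, C) = 2*(4 + C)*(p + (1 + p)/(-5 + p)) (E(p, C) = 2*(((1 + p)/(-5 + p) + p)*(4 + C)) = 2*((p + (1 + p)/(-5 + p))*(4 + C)) = 2*((4 + C)*(p + (1 + p)/(-5 + p))) = 2*(4 + C)*(p + (1 + p)/(-5 + p)))
T(b, L) = L + 2*(4 + 4*b + b*(1 + b) + b*(-5 + b)*(4 + b))/(-5 + b)
T(n, -41)*N(13) = ((8 - 30*(-10) - 5*(-41) + 2*(-10)³ - 41*(-10))/(-5 - 10))*(2*13) = ((8 + 300 + 205 + 2*(-1000) + 410)/(-15))*26 = -(8 + 300 + 205 - 2000 + 410)/15*26 = -1/15*(-1077)*26 = (359/5)*26 = 9334/5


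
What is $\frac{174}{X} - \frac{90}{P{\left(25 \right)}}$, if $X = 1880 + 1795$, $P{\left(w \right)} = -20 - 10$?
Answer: $\frac{3733}{1225} \approx 3.0473$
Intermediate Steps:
$P{\left(w \right)} = -30$ ($P{\left(w \right)} = -20 - 10 = -30$)
$X = 3675$
$\frac{174}{X} - \frac{90}{P{\left(25 \right)}} = \frac{174}{3675} - \frac{90}{-30} = 174 \cdot \frac{1}{3675} - -3 = \frac{58}{1225} + 3 = \frac{3733}{1225}$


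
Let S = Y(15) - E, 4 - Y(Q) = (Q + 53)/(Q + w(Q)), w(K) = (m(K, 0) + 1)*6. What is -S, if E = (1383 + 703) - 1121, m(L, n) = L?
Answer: 106739/111 ≈ 961.61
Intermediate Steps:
w(K) = 6 + 6*K (w(K) = (K + 1)*6 = (1 + K)*6 = 6 + 6*K)
Y(Q) = 4 - (53 + Q)/(6 + 7*Q) (Y(Q) = 4 - (Q + 53)/(Q + (6 + 6*Q)) = 4 - (53 + Q)/(6 + 7*Q))
E = 965 (E = 2086 - 1121 = 965)
S = -106739/111 (S = (-29 + 27*15)/(6 + 7*15) - 1*965 = (-29 + 405)/(6 + 105) - 965 = 376/111 - 965 = -106739/111 ≈ -961.61)
-S = -1*(-106739/111) = 106739/111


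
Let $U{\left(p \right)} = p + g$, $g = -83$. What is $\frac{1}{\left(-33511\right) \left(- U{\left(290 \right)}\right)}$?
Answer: $\frac{1}{6936777} \approx 1.4416 \cdot 10^{-7}$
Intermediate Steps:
$U{\left(p \right)} = -83 + p$ ($U{\left(p \right)} = p - 83 = -83 + p$)
$\frac{1}{\left(-33511\right) \left(- U{\left(290 \right)}\right)} = \frac{1}{\left(-33511\right) \left(- (-83 + 290)\right)} = - \frac{1}{33511 \left(\left(-1\right) 207\right)} = - \frac{1}{33511 \left(-207\right)} = \left(- \frac{1}{33511}\right) \left(- \frac{1}{207}\right) = \frac{1}{6936777}$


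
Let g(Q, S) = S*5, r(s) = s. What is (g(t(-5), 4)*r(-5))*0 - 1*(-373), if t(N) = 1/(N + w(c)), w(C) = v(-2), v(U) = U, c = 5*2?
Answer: 373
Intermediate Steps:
c = 10
w(C) = -2
t(N) = 1/(-2 + N) (t(N) = 1/(N - 2) = 1/(-2 + N))
g(Q, S) = 5*S
(g(t(-5), 4)*r(-5))*0 - 1*(-373) = ((5*4)*(-5))*0 - 1*(-373) = (20*(-5))*0 + 373 = -100*0 + 373 = 0 + 373 = 373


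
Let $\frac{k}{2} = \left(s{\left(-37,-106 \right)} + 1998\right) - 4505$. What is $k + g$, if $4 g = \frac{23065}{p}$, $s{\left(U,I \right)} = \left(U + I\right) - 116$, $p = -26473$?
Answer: $- \frac{585817609}{105892} \approx -5532.2$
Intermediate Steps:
$s{\left(U,I \right)} = -116 + I + U$ ($s{\left(U,I \right)} = \left(I + U\right) - 116 = -116 + I + U$)
$g = - \frac{23065}{105892}$ ($g = \frac{23065 \frac{1}{-26473}}{4} = \frac{23065 \left(- \frac{1}{26473}\right)}{4} = \frac{1}{4} \left(- \frac{23065}{26473}\right) = - \frac{23065}{105892} \approx -0.21782$)
$k = -5532$ ($k = 2 \left(\left(\left(-116 - 106 - 37\right) + 1998\right) - 4505\right) = 2 \left(\left(-259 + 1998\right) - 4505\right) = 2 \left(1739 - 4505\right) = 2 \left(-2766\right) = -5532$)
$k + g = -5532 - \frac{23065}{105892} = - \frac{585817609}{105892}$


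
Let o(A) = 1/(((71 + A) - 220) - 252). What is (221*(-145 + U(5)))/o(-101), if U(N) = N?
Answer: 15531880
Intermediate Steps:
o(A) = 1/(-401 + A) (o(A) = 1/((-149 + A) - 252) = 1/(-401 + A))
(221*(-145 + U(5)))/o(-101) = (221*(-145 + 5))/(1/(-401 - 101)) = (221*(-140))/(1/(-502)) = -30940/(-1/502) = -30940*(-502) = 15531880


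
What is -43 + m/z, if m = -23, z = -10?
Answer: -407/10 ≈ -40.700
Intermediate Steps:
-43 + m/z = -43 - 23/(-10) = -43 - 23*(-⅒) = -43 + 23/10 = -407/10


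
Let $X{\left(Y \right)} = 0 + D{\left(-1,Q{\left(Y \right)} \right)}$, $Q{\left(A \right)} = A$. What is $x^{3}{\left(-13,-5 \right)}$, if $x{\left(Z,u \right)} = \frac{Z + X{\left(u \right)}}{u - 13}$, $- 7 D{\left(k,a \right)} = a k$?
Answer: $\frac{4096}{9261} \approx 0.44228$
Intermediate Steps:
$D{\left(k,a \right)} = - \frac{a k}{7}$
$X{\left(Y \right)} = \frac{Y}{7}$ ($X{\left(Y \right)} = 0 - \frac{1}{7} Y \left(-1\right) = 0 + \frac{Y}{7} = \frac{Y}{7}$)
$x{\left(Z,u \right)} = \frac{Z + \frac{u}{7}}{-13 + u}$ ($x{\left(Z,u \right)} = \frac{Z + \frac{u}{7}}{u - 13} = \frac{Z + \frac{u}{7}}{-13 + u}$)
$x^{3}{\left(-13,-5 \right)} = \left(\frac{-13 + \frac{1}{7} \left(-5\right)}{-13 - 5}\right)^{3} = \left(\frac{-13 - \frac{5}{7}}{-18}\right)^{3} = \left(\left(- \frac{1}{18}\right) \left(- \frac{96}{7}\right)\right)^{3} = \left(\frac{16}{21}\right)^{3} = \frac{4096}{9261}$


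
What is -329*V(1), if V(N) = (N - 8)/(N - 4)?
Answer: -2303/3 ≈ -767.67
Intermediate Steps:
V(N) = (-8 + N)/(-4 + N)
-329*V(1) = -329*(-8 + 1)/(-4 + 1) = -329*(-7)/(-3) = -(-329)*(-7)/3 = -329*7/3 = -2303/3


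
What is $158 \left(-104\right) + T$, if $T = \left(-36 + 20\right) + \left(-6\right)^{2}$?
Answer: $-16412$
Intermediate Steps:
$T = 20$ ($T = -16 + 36 = 20$)
$158 \left(-104\right) + T = 158 \left(-104\right) + 20 = -16432 + 20 = -16412$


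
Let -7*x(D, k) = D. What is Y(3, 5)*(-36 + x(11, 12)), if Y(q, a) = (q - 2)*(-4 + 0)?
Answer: 1052/7 ≈ 150.29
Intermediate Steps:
x(D, k) = -D/7
Y(q, a) = 8 - 4*q (Y(q, a) = (-2 + q)*(-4) = 8 - 4*q)
Y(3, 5)*(-36 + x(11, 12)) = (8 - 4*3)*(-36 - ⅐*11) = (8 - 12)*(-36 - 11/7) = -4*(-263/7) = 1052/7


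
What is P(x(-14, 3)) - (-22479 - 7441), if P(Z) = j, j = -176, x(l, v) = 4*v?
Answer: 29744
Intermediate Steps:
P(Z) = -176
P(x(-14, 3)) - (-22479 - 7441) = -176 - (-22479 - 7441) = -176 - 1*(-29920) = -176 + 29920 = 29744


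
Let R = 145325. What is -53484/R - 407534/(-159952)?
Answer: 25335002891/11622512200 ≈ 2.1798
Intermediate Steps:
-53484/R - 407534/(-159952) = -53484/145325 - 407534/(-159952) = -53484*1/145325 - 407534*(-1/159952) = -53484/145325 + 203767/79976 = 25335002891/11622512200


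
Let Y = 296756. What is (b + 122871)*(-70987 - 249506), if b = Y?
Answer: -134487516111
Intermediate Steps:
b = 296756
(b + 122871)*(-70987 - 249506) = (296756 + 122871)*(-70987 - 249506) = 419627*(-320493) = -134487516111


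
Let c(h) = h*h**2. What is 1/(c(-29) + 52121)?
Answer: 1/27732 ≈ 3.6059e-5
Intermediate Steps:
c(h) = h**3
1/(c(-29) + 52121) = 1/((-29)**3 + 52121) = 1/(-24389 + 52121) = 1/27732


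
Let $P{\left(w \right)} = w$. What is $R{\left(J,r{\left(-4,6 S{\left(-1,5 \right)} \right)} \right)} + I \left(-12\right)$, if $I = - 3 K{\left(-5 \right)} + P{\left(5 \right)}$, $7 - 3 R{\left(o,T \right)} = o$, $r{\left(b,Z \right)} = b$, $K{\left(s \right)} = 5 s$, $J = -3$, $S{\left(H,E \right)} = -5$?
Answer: $- \frac{2870}{3} \approx -956.67$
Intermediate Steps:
$R{\left(o,T \right)} = \frac{7}{3} - \frac{o}{3}$
$I = 80$ ($I = - 3 \cdot 5 \left(-5\right) + 5 = \left(-3\right) \left(-25\right) + 5 = 75 + 5 = 80$)
$R{\left(J,r{\left(-4,6 S{\left(-1,5 \right)} \right)} \right)} + I \left(-12\right) = \left(\frac{7}{3} - -1\right) + 80 \left(-12\right) = \left(\frac{7}{3} + 1\right) - 960 = \frac{10}{3} - 960 = - \frac{2870}{3}$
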